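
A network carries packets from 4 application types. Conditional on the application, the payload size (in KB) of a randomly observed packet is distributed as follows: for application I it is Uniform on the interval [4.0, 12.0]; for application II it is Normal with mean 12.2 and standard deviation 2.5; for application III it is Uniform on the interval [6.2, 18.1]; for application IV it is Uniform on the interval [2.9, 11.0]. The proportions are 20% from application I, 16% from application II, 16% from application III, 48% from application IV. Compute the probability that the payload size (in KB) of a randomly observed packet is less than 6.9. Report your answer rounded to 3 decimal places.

Conditional on each application, P(X < 6.9): I: 0.3625; II: 0.017003; III: 0.0588235; IV: 0.493827.
By total probability, P(X < 6.9) = 0.2·0.3625 + 0.16·0.017003 + 0.16·0.0588235 + 0.48·0.493827 = 0.321669.

0.322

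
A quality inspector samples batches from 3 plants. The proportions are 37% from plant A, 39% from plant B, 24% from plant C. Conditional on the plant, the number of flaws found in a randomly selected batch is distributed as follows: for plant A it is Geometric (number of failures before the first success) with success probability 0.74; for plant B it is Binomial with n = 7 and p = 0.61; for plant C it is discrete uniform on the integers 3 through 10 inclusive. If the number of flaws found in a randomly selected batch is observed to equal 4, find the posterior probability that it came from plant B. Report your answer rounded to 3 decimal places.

Likelihoods P(X=4 | ·): A: 0.00338162; B: 0.287463; C: 0.125.
Posterior ∝ prior × likelihood. Numerator for B: 0.39·0.287463 = 0.11211.
Normalizing constant: 0.37·0.00338162 + 0.39·0.287463 + 0.24·0.125 = 0.143362.
P(B | observation) = 0.11211 / 0.143362 = 0.782011.

0.782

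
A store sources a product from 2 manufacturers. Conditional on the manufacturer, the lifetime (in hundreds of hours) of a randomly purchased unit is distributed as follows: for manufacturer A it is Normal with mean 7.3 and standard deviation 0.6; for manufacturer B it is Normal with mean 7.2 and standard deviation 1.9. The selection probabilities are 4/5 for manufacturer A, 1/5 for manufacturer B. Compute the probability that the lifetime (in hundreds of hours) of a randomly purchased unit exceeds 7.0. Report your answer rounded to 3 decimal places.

Conditional on each manufacturer, P(X > 7.0): A: 0.691462; B: 0.541917.
By total probability, P(X > 7.0) = 0.8·0.691462 + 0.2·0.541917 = 0.661553.

0.662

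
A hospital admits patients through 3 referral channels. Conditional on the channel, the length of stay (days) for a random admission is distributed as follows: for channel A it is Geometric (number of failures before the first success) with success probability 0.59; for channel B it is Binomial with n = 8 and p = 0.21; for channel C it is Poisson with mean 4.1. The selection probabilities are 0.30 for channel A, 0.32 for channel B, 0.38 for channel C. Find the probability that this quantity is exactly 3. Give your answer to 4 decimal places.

Conditional on each channel, P(X = 3): A: 0.0406634; B: 0.159581; C: 0.190368.
By total probability, P(X = 3) = 0.3·0.0406634 + 0.32·0.159581 + 0.38·0.190368 = 0.135605.

0.1356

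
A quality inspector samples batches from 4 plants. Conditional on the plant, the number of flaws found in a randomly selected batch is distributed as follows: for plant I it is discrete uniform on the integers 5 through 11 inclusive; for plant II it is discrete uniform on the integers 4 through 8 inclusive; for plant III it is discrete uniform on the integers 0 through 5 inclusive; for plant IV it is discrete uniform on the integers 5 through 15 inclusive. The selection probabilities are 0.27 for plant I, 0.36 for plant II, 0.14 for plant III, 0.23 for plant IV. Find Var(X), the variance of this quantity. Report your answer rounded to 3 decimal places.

10.042

Per component, I: μ=8, E[X²]=68; II: μ=6, E[X²]=38; III: μ=2.5, E[X²]=9.16667; IV: μ=10, E[X²]=110.
E[X] = 0.27·8 + 0.36·6 + 0.14·2.5 + 0.23·10 = 6.97.
E[X²] = 0.27·68 + 0.36·38 + 0.14·9.16667 + 0.23·110 = 58.6233.
Var(X) = E[X²] − (E[X])² = 58.6233 − 48.5809 = 10.0424.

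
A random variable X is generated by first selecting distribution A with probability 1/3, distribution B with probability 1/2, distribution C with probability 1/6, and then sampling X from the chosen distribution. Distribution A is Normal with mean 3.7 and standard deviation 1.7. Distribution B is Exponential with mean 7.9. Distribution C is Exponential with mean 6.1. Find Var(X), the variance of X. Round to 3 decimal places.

Per component, A: μ=3.7, E[X²]=16.58; B: μ=7.9, E[X²]=124.82; C: μ=6.1, E[X²]=74.42.
E[X] = 0.333333·3.7 + 0.5·7.9 + 0.166667·6.1 = 6.2.
E[X²] = 0.333333·16.58 + 0.5·124.82 + 0.166667·74.42 = 80.34.
Var(X) = E[X²] − (E[X])² = 80.34 − 38.44 = 41.9.

41.900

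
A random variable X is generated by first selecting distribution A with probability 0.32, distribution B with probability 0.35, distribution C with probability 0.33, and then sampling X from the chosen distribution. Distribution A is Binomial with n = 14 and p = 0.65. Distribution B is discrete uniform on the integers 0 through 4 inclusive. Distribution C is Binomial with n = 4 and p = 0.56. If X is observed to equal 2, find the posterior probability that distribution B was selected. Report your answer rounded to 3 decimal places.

Likelihoods P(X=2 | ·): A: 0.000129923; B: 0.2; C: 0.364278.
Posterior ∝ prior × likelihood. Numerator for B: 0.35·0.2 = 0.07.
Normalizing constant: 0.32·0.000129923 + 0.35·0.2 + 0.33·0.364278 = 0.190253.
P(B | observation) = 0.07 / 0.190253 = 0.367931.

0.368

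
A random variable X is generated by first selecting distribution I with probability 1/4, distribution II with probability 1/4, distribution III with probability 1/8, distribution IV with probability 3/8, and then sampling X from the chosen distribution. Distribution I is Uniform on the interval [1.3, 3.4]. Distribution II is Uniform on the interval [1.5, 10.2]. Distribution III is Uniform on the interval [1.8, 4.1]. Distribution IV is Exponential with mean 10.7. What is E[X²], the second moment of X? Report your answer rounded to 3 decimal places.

98.615

For each component E[X²] = Var + (mean)², giving I: 5.89; II: 40.53; III: 9.14333; IV: 228.98.
Overall E[X²] = 0.25·5.89 + 0.25·40.53 + 0.125·9.14333 + 0.375·228.98 = 98.6154.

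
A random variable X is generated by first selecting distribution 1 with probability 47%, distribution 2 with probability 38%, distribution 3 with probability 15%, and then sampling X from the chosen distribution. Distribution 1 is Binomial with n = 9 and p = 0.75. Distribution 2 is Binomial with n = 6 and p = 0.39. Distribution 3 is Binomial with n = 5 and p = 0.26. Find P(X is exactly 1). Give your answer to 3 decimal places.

Conditional on each component, P(X = 1): 1: 0.000102997; 2: 0.197636; 3: 0.389825.
By total probability, P(X = 1) = 0.47·0.000102997 + 0.38·0.197636 + 0.15·0.389825 = 0.133624.

0.134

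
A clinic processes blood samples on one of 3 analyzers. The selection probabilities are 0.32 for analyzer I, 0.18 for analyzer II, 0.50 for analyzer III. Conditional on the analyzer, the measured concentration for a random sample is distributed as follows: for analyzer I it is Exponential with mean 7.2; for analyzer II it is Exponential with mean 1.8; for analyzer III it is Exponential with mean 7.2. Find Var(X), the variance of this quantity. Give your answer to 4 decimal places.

Per component, I: μ=7.2, E[X²]=103.68; II: μ=1.8, E[X²]=6.48; III: μ=7.2, E[X²]=103.68.
E[X] = 0.32·7.2 + 0.18·1.8 + 0.5·7.2 = 6.228.
E[X²] = 0.32·103.68 + 0.18·6.48 + 0.5·103.68 = 86.184.
Var(X) = E[X²] − (E[X])² = 86.184 − 38.788 = 47.396.

47.3960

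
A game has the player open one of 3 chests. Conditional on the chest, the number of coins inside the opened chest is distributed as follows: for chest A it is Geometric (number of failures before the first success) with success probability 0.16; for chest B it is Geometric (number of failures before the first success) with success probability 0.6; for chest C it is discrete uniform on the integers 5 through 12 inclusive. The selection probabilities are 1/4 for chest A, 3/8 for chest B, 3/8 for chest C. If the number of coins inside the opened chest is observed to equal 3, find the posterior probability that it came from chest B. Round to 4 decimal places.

Likelihoods P(X=3 | ·): A: 0.0948326; B: 0.0384; C: 0.
Posterior ∝ prior × likelihood. Numerator for B: 0.375·0.0384 = 0.0144.
Normalizing constant: 0.25·0.0948326 + 0.375·0.0384 + 0.375·0 = 0.0381082.
P(B | observation) = 0.0144 / 0.0381082 = 0.377872.

0.3779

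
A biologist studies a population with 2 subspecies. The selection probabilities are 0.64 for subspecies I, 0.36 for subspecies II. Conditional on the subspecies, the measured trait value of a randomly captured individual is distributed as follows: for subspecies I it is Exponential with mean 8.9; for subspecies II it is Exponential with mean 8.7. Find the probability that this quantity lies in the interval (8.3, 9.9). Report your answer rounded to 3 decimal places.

0.065

Conditional on each subspecies, P(8.3 < X < 9.9): I: 0.0647531; II: 0.0647069.
By total probability, P(8.3 < X < 9.9) = 0.64·0.0647531 + 0.36·0.0647069 = 0.0647365.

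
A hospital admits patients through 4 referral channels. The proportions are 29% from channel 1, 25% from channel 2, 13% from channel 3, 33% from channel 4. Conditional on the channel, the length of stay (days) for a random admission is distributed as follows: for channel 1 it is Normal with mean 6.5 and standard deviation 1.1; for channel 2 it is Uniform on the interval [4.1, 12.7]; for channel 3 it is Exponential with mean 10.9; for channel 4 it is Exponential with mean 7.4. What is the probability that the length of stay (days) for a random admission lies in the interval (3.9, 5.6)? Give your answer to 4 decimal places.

Conditional on each channel, P(3.9 < X < 5.6): 1: 0.197578; 2: 0.174419; 3: 0.100973; 4: 0.121172.
By total probability, P(3.9 < X < 5.6) = 0.29·0.197578 + 0.25·0.174419 + 0.13·0.100973 + 0.33·0.121172 = 0.154016.

0.1540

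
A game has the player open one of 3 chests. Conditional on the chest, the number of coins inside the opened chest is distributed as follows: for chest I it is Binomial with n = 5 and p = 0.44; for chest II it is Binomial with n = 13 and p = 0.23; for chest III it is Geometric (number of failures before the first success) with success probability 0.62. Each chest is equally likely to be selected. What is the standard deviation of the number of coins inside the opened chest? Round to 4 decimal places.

Per component, I: μ=2.2, E[X²]=6.072; II: μ=2.99, E[X²]=11.2424; III: μ=0.612903, E[X²]=1.3642.
E[X] = 0.333333·2.2 + 0.333333·2.99 + 0.333333·0.612903 = 1.9343.
E[X²] = 0.333333·6.072 + 0.333333·11.2424 + 0.333333·1.3642 = 6.2262.
Var(X) = E[X²] − (E[X])² = 6.2262 − 3.74152 = 2.48468.
SD(X) = √2.48468 = 1.57629.

1.5763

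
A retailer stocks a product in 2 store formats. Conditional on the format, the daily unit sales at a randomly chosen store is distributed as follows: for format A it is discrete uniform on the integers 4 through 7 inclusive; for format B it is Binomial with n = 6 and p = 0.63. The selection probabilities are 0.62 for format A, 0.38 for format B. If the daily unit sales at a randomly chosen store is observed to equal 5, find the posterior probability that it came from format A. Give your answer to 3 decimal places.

0.649

Likelihoods P(X=5 | ·): A: 0.25; B: 0.220321.
Posterior ∝ prior × likelihood. Numerator for A: 0.62·0.25 = 0.155.
Normalizing constant: 0.62·0.25 + 0.38·0.220321 = 0.238722.
P(A | observation) = 0.155 / 0.238722 = 0.649291.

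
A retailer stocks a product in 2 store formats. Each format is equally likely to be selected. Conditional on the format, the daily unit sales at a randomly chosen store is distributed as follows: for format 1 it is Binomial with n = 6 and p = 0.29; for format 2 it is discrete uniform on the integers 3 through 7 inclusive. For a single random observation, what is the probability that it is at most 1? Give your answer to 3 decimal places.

Conditional on each format, P(X ≤ 1): 1: 0.442036; 2: 0.
By total probability, P(X ≤ 1) = 0.5·0.442036 + 0.5·0 = 0.221018.

0.221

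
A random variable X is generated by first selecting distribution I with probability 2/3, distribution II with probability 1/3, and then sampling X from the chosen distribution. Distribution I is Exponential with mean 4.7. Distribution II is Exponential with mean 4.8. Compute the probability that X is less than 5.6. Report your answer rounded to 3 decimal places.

0.694

Conditional on each component, P(X < 5.6): I: 0.696231; II: 0.688597.
By total probability, P(X < 5.6) = 0.666667·0.696231 + 0.333333·0.688597 = 0.693687.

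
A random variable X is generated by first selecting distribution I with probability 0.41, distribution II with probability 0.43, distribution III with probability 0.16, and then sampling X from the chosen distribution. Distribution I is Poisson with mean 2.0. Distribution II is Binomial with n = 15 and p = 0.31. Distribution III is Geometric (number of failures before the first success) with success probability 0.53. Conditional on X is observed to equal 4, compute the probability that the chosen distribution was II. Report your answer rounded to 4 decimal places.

Likelihoods P(X=4 | ·): I: 0.0902235; II: 0.212774; III: 0.0258623.
Posterior ∝ prior × likelihood. Numerator for II: 0.43·0.212774 = 0.091493.
Normalizing constant: 0.41·0.0902235 + 0.43·0.212774 + 0.16·0.0258623 = 0.132623.
P(II | observation) = 0.091493 / 0.132623 = 0.689875.

0.6899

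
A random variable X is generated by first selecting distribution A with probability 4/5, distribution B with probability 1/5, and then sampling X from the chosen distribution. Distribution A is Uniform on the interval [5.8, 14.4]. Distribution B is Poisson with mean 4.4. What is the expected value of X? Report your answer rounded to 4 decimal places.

Component means — A: 10.1; B: 4.4.
E[X] = 0.8·10.1 + 0.2·4.4 = 8.96.

8.9600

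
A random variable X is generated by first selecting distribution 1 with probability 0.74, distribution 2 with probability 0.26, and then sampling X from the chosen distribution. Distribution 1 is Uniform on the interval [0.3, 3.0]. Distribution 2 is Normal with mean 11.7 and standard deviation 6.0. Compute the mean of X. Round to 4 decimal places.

4.2630

Component means — 1: 1.65; 2: 11.7.
E[X] = 0.74·1.65 + 0.26·11.7 = 4.263.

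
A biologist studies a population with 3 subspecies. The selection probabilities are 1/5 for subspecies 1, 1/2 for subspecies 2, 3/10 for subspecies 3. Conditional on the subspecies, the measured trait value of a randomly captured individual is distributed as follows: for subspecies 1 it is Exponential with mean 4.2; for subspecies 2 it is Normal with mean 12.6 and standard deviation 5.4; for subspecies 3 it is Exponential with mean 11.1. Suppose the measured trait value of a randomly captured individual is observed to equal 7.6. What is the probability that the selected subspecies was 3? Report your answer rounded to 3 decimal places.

Likelihoods f(7.6 | ·): 1: 0.0389838; 2: 0.0481224; 3: 0.0454279.
Posterior ∝ prior × likelihood. Numerator for 3: 0.3·0.0454279 = 0.0136284.
Normalizing constant: 0.2·0.0389838 + 0.5·0.0481224 + 0.3·0.0454279 = 0.0454863.
P(3 | observation) = 0.0136284 / 0.0454863 = 0.299614.

0.300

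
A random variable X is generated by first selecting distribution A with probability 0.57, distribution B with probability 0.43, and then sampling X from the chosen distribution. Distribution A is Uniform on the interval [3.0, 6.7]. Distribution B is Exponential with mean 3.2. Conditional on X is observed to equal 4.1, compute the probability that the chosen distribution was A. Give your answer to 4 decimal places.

Likelihoods f(4.1 | ·): A: 0.27027; B: 0.0867781.
Posterior ∝ prior × likelihood. Numerator for A: 0.57·0.27027 = 0.154054.
Normalizing constant: 0.57·0.27027 + 0.43·0.0867781 = 0.191369.
P(A | observation) = 0.154054 / 0.191369 = 0.805012.

0.8050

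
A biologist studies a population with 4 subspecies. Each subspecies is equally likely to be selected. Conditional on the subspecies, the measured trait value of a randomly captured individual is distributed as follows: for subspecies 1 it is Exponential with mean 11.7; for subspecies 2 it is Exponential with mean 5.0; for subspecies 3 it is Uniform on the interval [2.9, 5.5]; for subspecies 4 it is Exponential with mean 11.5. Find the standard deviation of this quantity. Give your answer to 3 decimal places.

9.274

Per component, 1: μ=11.7, E[X²]=273.78; 2: μ=5, E[X²]=50; 3: μ=4.2, E[X²]=18.2033; 4: μ=11.5, E[X²]=264.5.
E[X] = 0.25·11.7 + 0.25·5 + 0.25·4.2 + 0.25·11.5 = 8.1.
E[X²] = 0.25·273.78 + 0.25·50 + 0.25·18.2033 + 0.25·264.5 = 151.621.
Var(X) = E[X²] − (E[X])² = 151.621 − 65.61 = 86.0108.
SD(X) = √86.0108 = 9.2742.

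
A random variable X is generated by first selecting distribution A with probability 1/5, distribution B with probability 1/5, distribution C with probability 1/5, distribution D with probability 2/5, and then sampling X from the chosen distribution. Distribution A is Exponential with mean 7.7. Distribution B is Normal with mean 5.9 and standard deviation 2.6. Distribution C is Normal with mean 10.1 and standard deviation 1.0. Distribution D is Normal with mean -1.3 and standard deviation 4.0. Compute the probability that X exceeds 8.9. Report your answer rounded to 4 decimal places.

0.2670

Conditional on each component, P(X > 8.9): A: 0.314792; B: 0.124282; C: 0.88493; D: 0.00538615.
By total probability, P(X > 8.9) = 0.2·0.314792 + 0.2·0.124282 + 0.2·0.88493 + 0.4·0.00538615 = 0.266955.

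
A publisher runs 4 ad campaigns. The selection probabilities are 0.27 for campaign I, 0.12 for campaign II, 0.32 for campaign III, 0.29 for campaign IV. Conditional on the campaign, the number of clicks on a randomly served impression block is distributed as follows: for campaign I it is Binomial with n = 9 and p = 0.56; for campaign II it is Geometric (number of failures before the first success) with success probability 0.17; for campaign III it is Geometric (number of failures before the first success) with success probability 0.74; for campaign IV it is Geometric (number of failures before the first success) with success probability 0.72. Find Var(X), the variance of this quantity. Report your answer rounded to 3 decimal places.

Per component, I: μ=5.04, E[X²]=27.6192; II: μ=4.88235, E[X²]=52.5571; III: μ=0.351351, E[X²]=0.598247; IV: μ=0.388889, E[X²]=0.691358.
E[X] = 0.27·5.04 + 0.12·4.88235 + 0.32·0.351351 + 0.29·0.388889 = 2.17189.
E[X²] = 0.27·27.6192 + 0.12·52.5571 + 0.32·0.598247 + 0.29·0.691358 = 14.156.
Var(X) = E[X²] − (E[X])² = 14.156 − 4.71712 = 9.43885.

9.439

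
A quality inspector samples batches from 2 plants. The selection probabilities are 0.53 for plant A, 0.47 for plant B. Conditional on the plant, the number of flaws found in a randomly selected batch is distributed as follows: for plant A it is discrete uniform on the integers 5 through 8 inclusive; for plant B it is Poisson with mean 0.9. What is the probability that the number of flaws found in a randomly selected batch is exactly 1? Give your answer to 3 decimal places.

0.172

Conditional on each plant, P(X = 1): A: 0; B: 0.365913.
By total probability, P(X = 1) = 0.53·0 + 0.47·0.365913 = 0.171979.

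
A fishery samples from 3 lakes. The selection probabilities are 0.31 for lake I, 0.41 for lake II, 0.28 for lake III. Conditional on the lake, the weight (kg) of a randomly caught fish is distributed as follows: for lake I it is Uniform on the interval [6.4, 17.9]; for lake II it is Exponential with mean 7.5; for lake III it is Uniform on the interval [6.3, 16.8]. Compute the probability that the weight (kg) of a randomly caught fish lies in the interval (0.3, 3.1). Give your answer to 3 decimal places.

Conditional on each lake, P(0.3 < X < 3.1): I: 0; II: 0.299348; III: 0.
By total probability, P(0.3 < X < 3.1) = 0.31·0 + 0.41·0.299348 + 0.28·0 = 0.122733.

0.123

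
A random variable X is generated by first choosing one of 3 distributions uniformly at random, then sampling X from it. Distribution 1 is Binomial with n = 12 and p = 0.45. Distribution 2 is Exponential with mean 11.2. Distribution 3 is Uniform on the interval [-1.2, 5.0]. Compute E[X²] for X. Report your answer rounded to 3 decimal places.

96.608

For each component E[X²] = Var + (mean)², giving 1: 32.13; 2: 250.88; 3: 6.81333.
Overall E[X²] = 0.333333·32.13 + 0.333333·250.88 + 0.333333·6.81333 = 96.6078.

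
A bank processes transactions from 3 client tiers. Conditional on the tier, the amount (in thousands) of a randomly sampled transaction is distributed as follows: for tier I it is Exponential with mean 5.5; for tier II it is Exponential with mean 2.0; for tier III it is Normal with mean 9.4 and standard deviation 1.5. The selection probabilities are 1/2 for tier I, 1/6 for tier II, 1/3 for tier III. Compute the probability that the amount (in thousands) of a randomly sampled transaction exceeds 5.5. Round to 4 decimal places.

Conditional on each tier, P(X > 5.5): I: 0.367879; II: 0.0639279; III: 0.995339.
By total probability, P(X > 5.5) = 0.5·0.367879 + 0.166667·0.0639279 + 0.333333·0.995339 = 0.526374.

0.5264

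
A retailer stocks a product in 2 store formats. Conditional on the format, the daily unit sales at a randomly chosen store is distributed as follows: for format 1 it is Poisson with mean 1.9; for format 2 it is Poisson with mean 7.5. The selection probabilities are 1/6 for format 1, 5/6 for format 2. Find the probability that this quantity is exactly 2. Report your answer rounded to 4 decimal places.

Conditional on each format, P(X = 2): 1: 0.269971; 2: 0.0155555.
By total probability, P(X = 2) = 0.166667·0.269971 + 0.833333·0.0155555 = 0.0579581.

0.0580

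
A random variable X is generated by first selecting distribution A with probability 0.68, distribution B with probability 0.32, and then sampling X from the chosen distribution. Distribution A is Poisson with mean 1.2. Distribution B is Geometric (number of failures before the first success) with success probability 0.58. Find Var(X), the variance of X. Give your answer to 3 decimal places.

Per component, A: μ=1.2, E[X²]=2.64; B: μ=0.724138, E[X²]=1.77289.
E[X] = 0.68·1.2 + 0.32·0.724138 = 1.04772.
E[X²] = 0.68·2.64 + 0.32·1.77289 = 2.36252.
Var(X) = E[X²] − (E[X])² = 2.36252 − 1.09773 = 1.2648.

1.265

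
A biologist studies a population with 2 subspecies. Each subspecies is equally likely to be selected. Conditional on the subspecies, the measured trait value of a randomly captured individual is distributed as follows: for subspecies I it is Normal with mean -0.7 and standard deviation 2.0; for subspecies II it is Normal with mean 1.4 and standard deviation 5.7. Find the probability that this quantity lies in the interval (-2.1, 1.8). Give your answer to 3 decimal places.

0.455

Conditional on each subspecies, P(-2.1 < X < 1.8): I: 0.652387; II: 0.258377.
By total probability, P(-2.1 < X < 1.8) = 0.5·0.652387 + 0.5·0.258377 = 0.455382.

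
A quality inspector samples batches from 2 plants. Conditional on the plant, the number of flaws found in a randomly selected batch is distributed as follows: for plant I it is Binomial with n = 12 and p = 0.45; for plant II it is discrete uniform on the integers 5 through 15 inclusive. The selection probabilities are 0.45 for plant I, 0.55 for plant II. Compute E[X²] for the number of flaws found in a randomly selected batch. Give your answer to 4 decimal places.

For each component E[X²] = Var + (mean)², giving I: 32.13; II: 110.
Overall E[X²] = 0.45·32.13 + 0.55·110 = 74.9585.

74.9585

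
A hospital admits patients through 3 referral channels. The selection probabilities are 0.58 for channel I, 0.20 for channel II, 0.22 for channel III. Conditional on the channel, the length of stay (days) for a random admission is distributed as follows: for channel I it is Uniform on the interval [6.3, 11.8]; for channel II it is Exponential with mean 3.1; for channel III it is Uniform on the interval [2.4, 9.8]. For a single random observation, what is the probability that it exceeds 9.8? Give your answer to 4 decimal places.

0.2194

Conditional on each channel, P(X > 9.8): I: 0.363636; II: 0.042371; III: 0.
By total probability, P(X > 9.8) = 0.58·0.363636 + 0.2·0.042371 + 0.22·0 = 0.219383.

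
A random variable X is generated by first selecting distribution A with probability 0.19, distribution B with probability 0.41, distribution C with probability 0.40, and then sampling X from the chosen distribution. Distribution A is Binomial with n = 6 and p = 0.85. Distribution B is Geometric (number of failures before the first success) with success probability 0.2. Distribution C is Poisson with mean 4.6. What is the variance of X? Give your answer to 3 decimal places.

Per component, A: μ=5.1, E[X²]=26.775; B: μ=4, E[X²]=36; C: μ=4.6, E[X²]=25.76.
E[X] = 0.19·5.1 + 0.41·4 + 0.4·4.6 = 4.449.
E[X²] = 0.19·26.775 + 0.41·36 + 0.4·25.76 = 30.1513.
Var(X) = E[X²] − (E[X])² = 30.1513 − 19.7936 = 10.3576.

10.358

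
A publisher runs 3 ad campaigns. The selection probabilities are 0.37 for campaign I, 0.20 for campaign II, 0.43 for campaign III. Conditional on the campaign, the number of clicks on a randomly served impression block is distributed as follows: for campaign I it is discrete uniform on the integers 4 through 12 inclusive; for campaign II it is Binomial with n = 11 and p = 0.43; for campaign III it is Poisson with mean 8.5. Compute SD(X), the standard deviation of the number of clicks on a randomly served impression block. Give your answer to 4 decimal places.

2.9520

Per component, I: μ=8, E[X²]=70.6667; II: μ=4.73, E[X²]=25.069; III: μ=8.5, E[X²]=80.75.
E[X] = 0.37·8 + 0.2·4.73 + 0.43·8.5 = 7.561.
E[X²] = 0.37·70.6667 + 0.2·25.069 + 0.43·80.75 = 65.883.
Var(X) = E[X²] − (E[X])² = 65.883 − 57.1687 = 8.71425.
SD(X) = √8.71425 = 2.95199.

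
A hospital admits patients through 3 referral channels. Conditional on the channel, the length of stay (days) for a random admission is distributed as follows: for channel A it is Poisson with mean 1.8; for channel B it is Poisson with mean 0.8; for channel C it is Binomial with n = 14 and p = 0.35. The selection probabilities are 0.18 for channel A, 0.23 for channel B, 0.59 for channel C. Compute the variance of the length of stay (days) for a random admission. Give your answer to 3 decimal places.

5.730

Per component, A: μ=1.8, E[X²]=5.04; B: μ=0.8, E[X²]=1.44; C: μ=4.9, E[X²]=27.195.
E[X] = 0.18·1.8 + 0.23·0.8 + 0.59·4.9 = 3.399.
E[X²] = 0.18·5.04 + 0.23·1.44 + 0.59·27.195 = 17.2834.
Var(X) = E[X²] − (E[X])² = 17.2834 − 11.5532 = 5.73025.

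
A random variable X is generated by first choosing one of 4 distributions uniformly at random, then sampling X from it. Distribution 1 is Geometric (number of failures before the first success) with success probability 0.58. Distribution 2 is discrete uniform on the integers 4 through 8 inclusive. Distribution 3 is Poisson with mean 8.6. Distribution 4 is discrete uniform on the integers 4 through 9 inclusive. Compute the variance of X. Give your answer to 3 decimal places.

12.107

Per component, 1: μ=0.724138, E[X²]=1.77289; 2: μ=6, E[X²]=38; 3: μ=8.6, E[X²]=82.56; 4: μ=6.5, E[X²]=45.1667.
E[X] = 0.25·0.724138 + 0.25·6 + 0.25·8.6 + 0.25·6.5 = 5.45603.
E[X²] = 0.25·1.77289 + 0.25·38 + 0.25·82.56 + 0.25·45.1667 = 41.8749.
Var(X) = E[X²] − (E[X])² = 41.8749 − 29.7683 = 12.1066.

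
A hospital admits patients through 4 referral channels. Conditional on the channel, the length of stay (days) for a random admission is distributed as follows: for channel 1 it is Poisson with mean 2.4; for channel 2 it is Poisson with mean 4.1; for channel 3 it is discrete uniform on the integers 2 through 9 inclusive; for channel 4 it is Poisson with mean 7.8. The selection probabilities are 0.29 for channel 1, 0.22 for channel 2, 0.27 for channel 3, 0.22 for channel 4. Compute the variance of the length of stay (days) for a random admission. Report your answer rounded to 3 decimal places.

8.622

Per component, 1: μ=2.4, E[X²]=8.16; 2: μ=4.1, E[X²]=20.91; 3: μ=5.5, E[X²]=35.5; 4: μ=7.8, E[X²]=68.64.
E[X] = 0.29·2.4 + 0.22·4.1 + 0.27·5.5 + 0.22·7.8 = 4.799.
E[X²] = 0.29·8.16 + 0.22·20.91 + 0.27·35.5 + 0.22·68.64 = 31.6524.
Var(X) = E[X²] − (E[X])² = 31.6524 − 23.0304 = 8.622.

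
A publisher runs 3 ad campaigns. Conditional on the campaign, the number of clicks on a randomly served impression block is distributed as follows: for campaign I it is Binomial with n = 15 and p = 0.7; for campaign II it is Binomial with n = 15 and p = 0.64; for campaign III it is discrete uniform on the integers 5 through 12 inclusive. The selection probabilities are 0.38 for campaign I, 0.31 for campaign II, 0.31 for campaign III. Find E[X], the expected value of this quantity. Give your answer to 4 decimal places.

9.6010

Component means — I: 10.5; II: 9.6; III: 8.5.
E[X] = 0.38·10.5 + 0.31·9.6 + 0.31·8.5 = 9.601.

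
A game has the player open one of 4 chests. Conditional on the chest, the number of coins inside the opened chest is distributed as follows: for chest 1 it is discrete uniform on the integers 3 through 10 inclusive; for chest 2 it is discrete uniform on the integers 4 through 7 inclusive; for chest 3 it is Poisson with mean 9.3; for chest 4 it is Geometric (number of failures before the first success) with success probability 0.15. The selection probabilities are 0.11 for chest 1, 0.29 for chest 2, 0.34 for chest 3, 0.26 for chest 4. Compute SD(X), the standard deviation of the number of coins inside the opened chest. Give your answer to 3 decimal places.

Per component, 1: μ=6.5, E[X²]=47.5; 2: μ=5.5, E[X²]=31.5; 3: μ=9.3, E[X²]=95.79; 4: μ=5.66667, E[X²]=69.8889.
E[X] = 0.11·6.5 + 0.29·5.5 + 0.34·9.3 + 0.26·5.66667 = 6.94533.
E[X²] = 0.11·47.5 + 0.29·31.5 + 0.34·95.79 + 0.26·69.8889 = 65.0997.
Var(X) = E[X²] − (E[X])² = 65.0997 − 48.2377 = 16.8621.
SD(X) = √16.8621 = 4.10634.

4.106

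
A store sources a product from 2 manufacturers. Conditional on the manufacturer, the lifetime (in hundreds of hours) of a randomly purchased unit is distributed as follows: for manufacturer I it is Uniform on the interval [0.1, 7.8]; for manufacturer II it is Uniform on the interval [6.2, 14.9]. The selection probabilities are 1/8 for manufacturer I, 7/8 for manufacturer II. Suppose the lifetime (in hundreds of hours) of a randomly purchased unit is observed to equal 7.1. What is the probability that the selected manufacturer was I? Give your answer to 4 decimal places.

Likelihoods f(7.1 | ·): I: 0.12987; II: 0.114943.
Posterior ∝ prior × likelihood. Numerator for I: 0.125·0.12987 = 0.0162338.
Normalizing constant: 0.125·0.12987 + 0.875·0.114943 = 0.116808.
P(I | observation) = 0.0162338 / 0.116808 = 0.138978.

0.1390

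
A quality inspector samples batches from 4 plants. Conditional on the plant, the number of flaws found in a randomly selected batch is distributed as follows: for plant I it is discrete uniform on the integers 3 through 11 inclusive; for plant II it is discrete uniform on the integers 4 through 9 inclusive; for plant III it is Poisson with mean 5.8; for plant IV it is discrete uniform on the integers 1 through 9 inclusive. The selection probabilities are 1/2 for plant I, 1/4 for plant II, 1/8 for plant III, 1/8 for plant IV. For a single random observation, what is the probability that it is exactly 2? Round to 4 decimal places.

0.0203

Conditional on each plant, P(X = 2): I: 0; II: 0; III: 0.0509235; IV: 0.111111.
By total probability, P(X = 2) = 0.5·0 + 0.25·0 + 0.125·0.0509235 + 0.125·0.111111 = 0.0202543.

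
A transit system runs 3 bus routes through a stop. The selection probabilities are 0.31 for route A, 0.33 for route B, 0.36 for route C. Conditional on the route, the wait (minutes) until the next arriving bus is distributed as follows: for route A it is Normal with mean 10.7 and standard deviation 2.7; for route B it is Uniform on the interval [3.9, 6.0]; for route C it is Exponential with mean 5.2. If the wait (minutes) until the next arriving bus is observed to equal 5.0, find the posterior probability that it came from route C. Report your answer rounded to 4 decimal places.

0.1404

Likelihoods f(5.0 | ·): A: 0.0159135; B: 0.47619; C: 0.0735201.
Posterior ∝ prior × likelihood. Numerator for C: 0.36·0.0735201 = 0.0264672.
Normalizing constant: 0.31·0.0159135 + 0.33·0.47619 + 0.36·0.0735201 = 0.188543.
P(C | observation) = 0.0264672 / 0.188543 = 0.140377.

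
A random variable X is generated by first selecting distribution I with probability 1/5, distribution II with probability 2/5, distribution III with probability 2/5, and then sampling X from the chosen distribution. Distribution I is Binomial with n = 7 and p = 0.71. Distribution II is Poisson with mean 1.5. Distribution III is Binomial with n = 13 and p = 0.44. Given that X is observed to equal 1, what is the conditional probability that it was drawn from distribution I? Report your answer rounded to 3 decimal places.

0.004

Likelihoods P(X=1 | ·): I: 0.00295627; II: 0.334695; III: 0.00544067.
Posterior ∝ prior × likelihood. Numerator for I: 0.2·0.00295627 = 0.000591254.
Normalizing constant: 0.2·0.00295627 + 0.4·0.334695 + 0.4·0.00544067 = 0.136646.
P(I | observation) = 0.000591254 / 0.136646 = 0.00432692.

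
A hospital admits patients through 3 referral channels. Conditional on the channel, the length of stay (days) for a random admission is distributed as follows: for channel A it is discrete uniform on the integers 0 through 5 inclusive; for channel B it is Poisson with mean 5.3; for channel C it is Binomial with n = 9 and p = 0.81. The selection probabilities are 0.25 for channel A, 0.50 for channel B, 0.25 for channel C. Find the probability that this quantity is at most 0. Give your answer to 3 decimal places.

0.044

Conditional on each channel, P(X ≤ 0): A: 0.166667; B: 0.00499159; C: 3.22688e-07.
By total probability, P(X ≤ 0) = 0.25·0.166667 + 0.5·0.00499159 + 0.25·3.22688e-07 = 0.0441625.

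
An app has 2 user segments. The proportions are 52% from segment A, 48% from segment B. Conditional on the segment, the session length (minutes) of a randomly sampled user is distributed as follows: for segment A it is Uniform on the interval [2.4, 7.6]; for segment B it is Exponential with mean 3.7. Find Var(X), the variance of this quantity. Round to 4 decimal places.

8.1648

Per component, A: μ=5, E[X²]=27.2533; B: μ=3.7, E[X²]=27.38.
E[X] = 0.52·5 + 0.48·3.7 = 4.376.
E[X²] = 0.52·27.2533 + 0.48·27.38 = 27.3141.
Var(X) = E[X²] − (E[X])² = 27.3141 − 19.1494 = 8.16476.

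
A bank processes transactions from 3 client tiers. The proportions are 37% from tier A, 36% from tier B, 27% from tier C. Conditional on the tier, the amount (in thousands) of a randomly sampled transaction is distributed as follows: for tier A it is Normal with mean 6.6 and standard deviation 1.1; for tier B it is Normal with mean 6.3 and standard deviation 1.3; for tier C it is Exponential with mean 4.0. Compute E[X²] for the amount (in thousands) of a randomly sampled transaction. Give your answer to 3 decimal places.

For each component E[X²] = Var + (mean)², giving A: 44.77; B: 41.38; C: 32.
Overall E[X²] = 0.37·44.77 + 0.36·41.38 + 0.27·32 = 40.1017.

40.102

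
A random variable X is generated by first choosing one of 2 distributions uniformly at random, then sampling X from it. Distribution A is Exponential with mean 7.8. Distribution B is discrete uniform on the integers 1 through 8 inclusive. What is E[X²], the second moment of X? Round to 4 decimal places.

For each component E[X²] = Var + (mean)², giving A: 121.68; B: 25.5.
Overall E[X²] = 0.5·121.68 + 0.5·25.5 = 73.59.

73.5900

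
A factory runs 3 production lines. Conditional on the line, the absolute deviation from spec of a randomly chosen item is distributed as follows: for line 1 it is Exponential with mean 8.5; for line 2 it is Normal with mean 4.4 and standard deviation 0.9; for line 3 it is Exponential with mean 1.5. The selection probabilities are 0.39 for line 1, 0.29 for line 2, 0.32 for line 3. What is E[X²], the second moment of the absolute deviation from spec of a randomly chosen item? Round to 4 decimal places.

63.6443

For each component E[X²] = Var + (mean)², giving 1: 144.5; 2: 20.17; 3: 4.5.
Overall E[X²] = 0.39·144.5 + 0.29·20.17 + 0.32·4.5 = 63.6443.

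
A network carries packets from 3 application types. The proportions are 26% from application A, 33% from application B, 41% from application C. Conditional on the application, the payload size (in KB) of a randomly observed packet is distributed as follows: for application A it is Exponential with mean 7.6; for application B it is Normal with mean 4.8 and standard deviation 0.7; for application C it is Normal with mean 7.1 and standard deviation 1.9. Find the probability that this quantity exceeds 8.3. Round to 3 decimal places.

0.195

Conditional on each application, P(X > 8.3): A: 0.335509; B: 2.86652e-07; C: 0.263831.
By total probability, P(X > 8.3) = 0.26·0.335509 + 0.33·2.86652e-07 + 0.41·0.263831 = 0.195403.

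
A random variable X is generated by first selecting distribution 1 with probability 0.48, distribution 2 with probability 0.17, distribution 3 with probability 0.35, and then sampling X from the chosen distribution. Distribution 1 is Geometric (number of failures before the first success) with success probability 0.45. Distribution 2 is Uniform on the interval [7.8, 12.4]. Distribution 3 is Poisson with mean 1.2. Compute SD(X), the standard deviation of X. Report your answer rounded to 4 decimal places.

3.6288

Per component, 1: μ=1.22222, E[X²]=4.20988; 2: μ=10.1, E[X²]=103.773; 3: μ=1.2, E[X²]=2.64.
E[X] = 0.48·1.22222 + 0.17·10.1 + 0.35·1.2 = 2.72367.
E[X²] = 0.48·4.20988 + 0.17·103.773 + 0.35·2.64 = 20.5862.
Var(X) = E[X²] − (E[X])² = 20.5862 − 7.41836 = 13.1678.
SD(X) = √13.1678 = 3.62875.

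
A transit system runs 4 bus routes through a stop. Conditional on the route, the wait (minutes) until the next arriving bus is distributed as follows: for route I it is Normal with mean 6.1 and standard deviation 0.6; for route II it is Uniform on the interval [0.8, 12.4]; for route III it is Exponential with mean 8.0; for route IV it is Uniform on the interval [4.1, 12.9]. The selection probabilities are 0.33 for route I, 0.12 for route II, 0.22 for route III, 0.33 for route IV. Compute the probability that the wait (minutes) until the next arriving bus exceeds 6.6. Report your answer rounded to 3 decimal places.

0.459

Conditional on each route, P(X > 6.6): I: 0.202328; II: 0.5; III: 0.438235; IV: 0.715909.
By total probability, P(X > 6.6) = 0.33·0.202328 + 0.12·0.5 + 0.22·0.438235 + 0.33·0.715909 = 0.45943.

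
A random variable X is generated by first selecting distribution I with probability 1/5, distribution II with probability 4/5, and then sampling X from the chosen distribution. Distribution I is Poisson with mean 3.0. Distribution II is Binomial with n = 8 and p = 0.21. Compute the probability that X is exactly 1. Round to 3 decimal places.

0.288

Conditional on each component, P(X = 1): I: 0.149361; II: 0.322626.
By total probability, P(X = 1) = 0.2·0.149361 + 0.8·0.322626 = 0.287973.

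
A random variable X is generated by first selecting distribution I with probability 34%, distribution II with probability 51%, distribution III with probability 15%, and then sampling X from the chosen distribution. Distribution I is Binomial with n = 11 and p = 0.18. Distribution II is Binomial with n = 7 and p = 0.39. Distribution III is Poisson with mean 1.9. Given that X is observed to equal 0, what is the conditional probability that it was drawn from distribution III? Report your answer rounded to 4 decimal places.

Likelihoods P(X=0 | ·): I: 0.112707; II: 0.0314274; III: 0.149569.
Posterior ∝ prior × likelihood. Numerator for III: 0.15·0.149569 = 0.0224353.
Normalizing constant: 0.34·0.112707 + 0.51·0.0314274 + 0.15·0.149569 = 0.0767838.
P(III | observation) = 0.0224353 / 0.0767838 = 0.292188.

0.2922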